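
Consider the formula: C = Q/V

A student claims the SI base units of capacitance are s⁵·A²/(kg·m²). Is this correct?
Units of each symbol in C = Q/V:
  Q (charge, in coulombs): s·A
  V (voltage, in volts): kg·m²/(s³·A)  → in the denominator, contributes s³·A/(kg·m²)

Multiplying the contributions: [s·A] · [s³·A/(kg·m²)]
Adding exponents of each base unit: kg: -1, m: -2, s: 4, A: 2
SI base units of capacitance: s⁴·A²/(kg·m²)

The claimed units s⁵·A²/(kg·m²) (exponents kg: -1, m: -2, s: 5, A: 2) do not match the derived units s⁴·A²/(kg·m²) (exponents kg: -1, m: -2, s: 4, A: 2), so the claim is incorrect.

Answer: No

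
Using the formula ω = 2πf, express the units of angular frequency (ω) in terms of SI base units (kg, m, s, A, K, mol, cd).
Units of each symbol in ω = 2πf:
  f (frequency): 1/s
  The factor 2π is dimensionless.

Multiplying the contributions: [1/s]
Adding exponents of each base unit: s: -1
SI base units of angular frequency: 1/s

Answer: 1/s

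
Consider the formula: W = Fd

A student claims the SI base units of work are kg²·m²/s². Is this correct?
Units of each symbol in W = Fd:
  F (force): kg·m/s²
  d (displacement): m

Multiplying the contributions: [kg·m/s²] · [m]
Adding exponents of each base unit: kg: 1, m: 2, s: -2
SI base units of work: kg·m²/s²

The claimed units kg²·m²/s² (exponents kg: 2, m: 2, s: -2) do not match the derived units kg·m²/s² (exponents kg: 1, m: 2, s: -2), so the claim is incorrect.

Answer: No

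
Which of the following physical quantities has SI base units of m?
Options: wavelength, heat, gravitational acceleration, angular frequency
Checking the SI base units of each option:
  wavelength (λ = v/f): m  ✓ matches
  heat (Q = mcΔT): kg·m²/s²  ✗
  gravitational acceleration (g = GM/r²): m/s²  ✗
  angular frequency (ω = 2πf): 1/s  ✗

Only wavelength has units m.

Answer: wavelength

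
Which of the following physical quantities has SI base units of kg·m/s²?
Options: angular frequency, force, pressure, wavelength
Checking the SI base units of each option:
  angular frequency (ω = 2πf): 1/s  ✗
  force (F = ma): kg·m/s²  ✓ matches
  pressure (P = F/A): kg/(m·s²)  ✗
  wavelength (λ = v/f): m  ✗

Only force has units kg·m/s².

Answer: force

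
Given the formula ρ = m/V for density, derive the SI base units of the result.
Units of each symbol in ρ = m/V:
  m (mass): kg
  V (volume): m³  → in the denominator, contributes 1/m³

Multiplying the contributions: [kg] · [1/m³]
Adding exponents of each base unit: kg: 1, m: -3
SI base units of density: kg/m³

Answer: kg/m³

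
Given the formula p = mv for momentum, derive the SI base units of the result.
Units of each symbol in p = mv:
  m (mass): kg
  v (velocity): m/s

Multiplying the contributions: [kg] · [m/s]
Adding exponents of each base unit: kg: 1, m: 1, s: -1
SI base units of momentum: kg·m/s

Answer: kg·m/s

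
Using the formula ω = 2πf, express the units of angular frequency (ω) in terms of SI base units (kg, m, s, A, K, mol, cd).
Units of each symbol in ω = 2πf:
  f (frequency): 1/s
  The factor 2π is dimensionless.

Multiplying the contributions: [1/s]
Adding exponents of each base unit: s: -1
SI base units of angular frequency: 1/s

Answer: 1/s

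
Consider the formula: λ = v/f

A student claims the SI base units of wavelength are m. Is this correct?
Units of each symbol in λ = v/f:
  v (wave speed): m/s
  f (frequency): 1/s  → in the denominator, contributes s

Multiplying the contributions: [m/s] · [s]
Adding exponents of each base unit: m: 1
SI base units of wavelength: m

The claimed units m match the derived units, so the claim is correct.

Answer: Yes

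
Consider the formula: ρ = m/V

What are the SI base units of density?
Units of each symbol in ρ = m/V:
  m (mass): kg
  V (volume): m³  → in the denominator, contributes 1/m³

Multiplying the contributions: [kg] · [1/m³]
Adding exponents of each base unit: kg: 1, m: -3
SI base units of density: kg/m³

Answer: kg/m³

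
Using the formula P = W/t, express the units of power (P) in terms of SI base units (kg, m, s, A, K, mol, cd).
Units of each symbol in P = W/t:
  W (work): kg·m²/s²
  t (time): s  → in the denominator, contributes 1/s

Multiplying the contributions: [kg·m²/s²] · [1/s]
Adding exponents of each base unit: kg: 1, m: 2, s: -3
SI base units of power: kg·m²/s³

Answer: kg·m²/s³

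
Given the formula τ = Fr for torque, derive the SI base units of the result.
Units of each symbol in τ = Fr:
  F (force): kg·m/s²
  r (lever arm): m

Multiplying the contributions: [kg·m/s²] · [m]
Adding exponents of each base unit: kg: 1, m: 2, s: -2
SI base units of torque: kg·m²/s²

Answer: kg·m²/s²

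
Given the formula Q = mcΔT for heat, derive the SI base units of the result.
Units of each symbol in Q = mcΔT:
  m (mass): kg
  c (specific heat capacity, in J/(kg·K)): m²/(s²·K)
  ΔT (temperature change): K

Multiplying the contributions: [kg] · [m²/(s²·K)] · [K]
Adding exponents of each base unit: kg: 1, m: 2, s: -2
SI base units of heat: kg·m²/s²

Answer: kg·m²/s²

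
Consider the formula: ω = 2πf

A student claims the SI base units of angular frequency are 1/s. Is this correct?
Units of each symbol in ω = 2πf:
  f (frequency): 1/s
  The factor 2π is dimensionless.

Multiplying the contributions: [1/s]
Adding exponents of each base unit: s: -1
SI base units of angular frequency: 1/s

The claimed units 1/s match the derived units, so the claim is correct.

Answer: Yes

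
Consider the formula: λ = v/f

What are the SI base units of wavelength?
Units of each symbol in λ = v/f:
  v (wave speed): m/s
  f (frequency): 1/s  → in the denominator, contributes s

Multiplying the contributions: [m/s] · [s]
Adding exponents of each base unit: m: 1
SI base units of wavelength: m

Answer: m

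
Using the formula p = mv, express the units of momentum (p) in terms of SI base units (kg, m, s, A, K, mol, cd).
Units of each symbol in p = mv:
  m (mass): kg
  v (velocity): m/s

Multiplying the contributions: [kg] · [m/s]
Adding exponents of each base unit: kg: 1, m: 1, s: -1
SI base units of momentum: kg·m/s

Answer: kg·m/s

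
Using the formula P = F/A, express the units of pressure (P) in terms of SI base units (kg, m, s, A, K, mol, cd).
Units of each symbol in P = F/A:
  F (force): kg·m/s²
  A (area): m²  → in the denominator, contributes 1/m²

Multiplying the contributions: [kg·m/s²] · [1/m²]
Adding exponents of each base unit: kg: 1, m: -1, s: -2
SI base units of pressure: kg/(m·s²)

Answer: kg/(m·s²)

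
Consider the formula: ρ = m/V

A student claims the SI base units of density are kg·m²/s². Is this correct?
Units of each symbol in ρ = m/V:
  m (mass): kg
  V (volume): m³  → in the denominator, contributes 1/m³

Multiplying the contributions: [kg] · [1/m³]
Adding exponents of each base unit: kg: 1, m: -3
SI base units of density: kg/m³

The claimed units kg·m²/s² (exponents kg: 1, m: 2, s: -2) do not match the derived units kg/m³ (exponents kg: 1, m: -3), so the claim is incorrect.

Answer: No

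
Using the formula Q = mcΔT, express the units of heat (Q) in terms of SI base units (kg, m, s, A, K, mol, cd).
Units of each symbol in Q = mcΔT:
  m (mass): kg
  c (specific heat capacity, in J/(kg·K)): m²/(s²·K)
  ΔT (temperature change): K

Multiplying the contributions: [kg] · [m²/(s²·K)] · [K]
Adding exponents of each base unit: kg: 1, m: 2, s: -2
SI base units of heat: kg·m²/s²

Answer: kg·m²/s²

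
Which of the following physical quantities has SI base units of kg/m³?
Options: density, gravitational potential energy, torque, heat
Checking the SI base units of each option:
  density (ρ = m/V): kg/m³  ✓ matches
  gravitational potential energy (U = -GMm/r): kg·m²/s²  ✗
  torque (τ = Fr): kg·m²/s²  ✗
  heat (Q = mcΔT): kg·m²/s²  ✗

Only density has units kg/m³.

Answer: density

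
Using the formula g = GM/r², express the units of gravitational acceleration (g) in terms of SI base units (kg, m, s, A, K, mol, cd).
Units of each symbol in g = GM/r²:
  G (gravitational constant): m³/(kg·s²)
  M (mass): kg
  r (distance): m  → to the power 2 in the denominator, contributes 1/m²

Multiplying the contributions: [m³/(kg·s²)] · [kg] · [1/m²]
Adding exponents of each base unit: m: 1, s: -2
SI base units of gravitational acceleration: m/s²

Answer: m/s²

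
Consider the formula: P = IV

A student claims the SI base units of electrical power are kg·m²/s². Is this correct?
Units of each symbol in P = IV:
  I (current): A
  V (voltage, in volts): kg·m²/(s³·A)

Multiplying the contributions: [A] · [kg·m²/(s³·A)]
Adding exponents of each base unit: kg: 1, m: 2, s: -3
SI base units of electrical power: kg·m²/s³

The claimed units kg·m²/s² (exponents kg: 1, m: 2, s: -2) do not match the derived units kg·m²/s³ (exponents kg: 1, m: 2, s: -3), so the claim is incorrect.

Answer: No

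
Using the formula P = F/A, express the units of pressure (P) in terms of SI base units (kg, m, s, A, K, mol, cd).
Units of each symbol in P = F/A:
  F (force): kg·m/s²
  A (area): m²  → in the denominator, contributes 1/m²

Multiplying the contributions: [kg·m/s²] · [1/m²]
Adding exponents of each base unit: kg: 1, m: -1, s: -2
SI base units of pressure: kg/(m·s²)

Answer: kg/(m·s²)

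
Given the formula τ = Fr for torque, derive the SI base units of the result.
Units of each symbol in τ = Fr:
  F (force): kg·m/s²
  r (lever arm): m

Multiplying the contributions: [kg·m/s²] · [m]
Adding exponents of each base unit: kg: 1, m: 2, s: -2
SI base units of torque: kg·m²/s²

Answer: kg·m²/s²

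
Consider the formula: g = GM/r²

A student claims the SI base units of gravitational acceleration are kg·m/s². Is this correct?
Units of each symbol in g = GM/r²:
  G (gravitational constant): m³/(kg·s²)
  M (mass): kg
  r (distance): m  → to the power 2 in the denominator, contributes 1/m²

Multiplying the contributions: [m³/(kg·s²)] · [kg] · [1/m²]
Adding exponents of each base unit: m: 1, s: -2
SI base units of gravitational acceleration: m/s²

The claimed units kg·m/s² (exponents kg: 1, m: 1, s: -2) do not match the derived units m/s² (exponents m: 1, s: -2), so the claim is incorrect.

Answer: No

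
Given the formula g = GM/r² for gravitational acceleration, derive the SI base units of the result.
Units of each symbol in g = GM/r²:
  G (gravitational constant): m³/(kg·s²)
  M (mass): kg
  r (distance): m  → to the power 2 in the denominator, contributes 1/m²

Multiplying the contributions: [m³/(kg·s²)] · [kg] · [1/m²]
Adding exponents of each base unit: m: 1, s: -2
SI base units of gravitational acceleration: m/s²

Answer: m/s²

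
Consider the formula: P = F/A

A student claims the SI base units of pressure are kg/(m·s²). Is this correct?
Units of each symbol in P = F/A:
  F (force): kg·m/s²
  A (area): m²  → in the denominator, contributes 1/m²

Multiplying the contributions: [kg·m/s²] · [1/m²]
Adding exponents of each base unit: kg: 1, m: -1, s: -2
SI base units of pressure: kg/(m·s²)

The claimed units kg/(m·s²) match the derived units, so the claim is correct.

Answer: Yes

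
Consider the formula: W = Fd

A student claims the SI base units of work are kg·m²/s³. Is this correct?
Units of each symbol in W = Fd:
  F (force): kg·m/s²
  d (displacement): m

Multiplying the contributions: [kg·m/s²] · [m]
Adding exponents of each base unit: kg: 1, m: 2, s: -2
SI base units of work: kg·m²/s²

The claimed units kg·m²/s³ (exponents kg: 1, m: 2, s: -3) do not match the derived units kg·m²/s² (exponents kg: 1, m: 2, s: -2), so the claim is incorrect.

Answer: No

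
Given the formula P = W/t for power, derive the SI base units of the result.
Units of each symbol in P = W/t:
  W (work): kg·m²/s²
  t (time): s  → in the denominator, contributes 1/s

Multiplying the contributions: [kg·m²/s²] · [1/s]
Adding exponents of each base unit: kg: 1, m: 2, s: -3
SI base units of power: kg·m²/s³

Answer: kg·m²/s³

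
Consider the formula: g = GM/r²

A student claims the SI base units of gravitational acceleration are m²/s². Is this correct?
Units of each symbol in g = GM/r²:
  G (gravitational constant): m³/(kg·s²)
  M (mass): kg
  r (distance): m  → to the power 2 in the denominator, contributes 1/m²

Multiplying the contributions: [m³/(kg·s²)] · [kg] · [1/m²]
Adding exponents of each base unit: m: 1, s: -2
SI base units of gravitational acceleration: m/s²

The claimed units m²/s² (exponents m: 2, s: -2) do not match the derived units m/s² (exponents m: 1, s: -2), so the claim is incorrect.

Answer: No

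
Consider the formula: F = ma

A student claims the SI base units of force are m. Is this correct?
Units of each symbol in F = ma:
  m (mass): kg
  a (acceleration): m/s²

Multiplying the contributions: [kg] · [m/s²]
Adding exponents of each base unit: kg: 1, m: 1, s: -2
SI base units of force: kg·m/s²

The claimed units m (exponents m: 1) do not match the derived units kg·m/s² (exponents kg: 1, m: 1, s: -2), so the claim is incorrect.

Answer: No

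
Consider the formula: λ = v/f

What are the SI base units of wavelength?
Units of each symbol in λ = v/f:
  v (wave speed): m/s
  f (frequency): 1/s  → in the denominator, contributes s

Multiplying the contributions: [m/s] · [s]
Adding exponents of each base unit: m: 1
SI base units of wavelength: m

Answer: m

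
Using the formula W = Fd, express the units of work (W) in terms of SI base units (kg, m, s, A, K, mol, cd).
Units of each symbol in W = Fd:
  F (force): kg·m/s²
  d (displacement): m

Multiplying the contributions: [kg·m/s²] · [m]
Adding exponents of each base unit: kg: 1, m: 2, s: -2
SI base units of work: kg·m²/s²

Answer: kg·m²/s²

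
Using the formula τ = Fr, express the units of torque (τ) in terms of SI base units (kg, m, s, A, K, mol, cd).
Units of each symbol in τ = Fr:
  F (force): kg·m/s²
  r (lever arm): m

Multiplying the contributions: [kg·m/s²] · [m]
Adding exponents of each base unit: kg: 1, m: 2, s: -2
SI base units of torque: kg·m²/s²

Answer: kg·m²/s²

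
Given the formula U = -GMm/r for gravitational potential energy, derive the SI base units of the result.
Units of each symbol in U = -GMm/r:
  G (gravitational constant): m³/(kg·s²)
  M (mass): kg
  m (mass): kg
  r (distance): m  → in the denominator, contributes 1/m
  The minus sign does not affect the units.

Multiplying the contributions: [m³/(kg·s²)] · [kg] · [kg] · [1/m]
Adding exponents of each base unit: kg: 1, m: 2, s: -2
SI base units of gravitational potential energy: kg·m²/s²

Answer: kg·m²/s²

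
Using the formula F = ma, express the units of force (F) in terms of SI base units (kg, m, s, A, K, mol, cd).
Units of each symbol in F = ma:
  m (mass): kg
  a (acceleration): m/s²

Multiplying the contributions: [kg] · [m/s²]
Adding exponents of each base unit: kg: 1, m: 1, s: -2
SI base units of force: kg·m/s²

Answer: kg·m/s²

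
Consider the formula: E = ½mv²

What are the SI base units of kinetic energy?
Units of each symbol in E = ½mv²:
  m (mass): kg
  v (speed): m/s  → to the power 2, contributes m²/s²
  The factor ½ is dimensionless.

Multiplying the contributions: [kg] · [m²/s²]
Adding exponents of each base unit: kg: 1, m: 2, s: -2
SI base units of kinetic energy: kg·m²/s²

Answer: kg·m²/s²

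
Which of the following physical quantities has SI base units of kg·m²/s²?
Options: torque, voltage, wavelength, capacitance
Checking the SI base units of each option:
  torque (τ = Fr): kg·m²/s²  ✓ matches
  voltage (V = IR): kg·m²/(s³·A)  ✗
  wavelength (λ = v/f): m  ✗
  capacitance (C = Q/V): s⁴·A²/(kg·m²)  ✗

Only torque has units kg·m²/s².

Answer: torque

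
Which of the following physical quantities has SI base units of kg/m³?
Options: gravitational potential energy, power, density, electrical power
Checking the SI base units of each option:
  gravitational potential energy (U = -GMm/r): kg·m²/s²  ✗
  power (P = W/t): kg·m²/s³  ✗
  density (ρ = m/V): kg/m³  ✓ matches
  electrical power (P = IV): kg·m²/s³  ✗

Only density has units kg/m³.

Answer: density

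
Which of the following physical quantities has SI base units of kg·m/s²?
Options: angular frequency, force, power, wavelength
Checking the SI base units of each option:
  angular frequency (ω = 2πf): 1/s  ✗
  force (F = ma): kg·m/s²  ✓ matches
  power (P = W/t): kg·m²/s³  ✗
  wavelength (λ = v/f): m  ✗

Only force has units kg·m/s².

Answer: force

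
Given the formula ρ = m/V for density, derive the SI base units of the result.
Units of each symbol in ρ = m/V:
  m (mass): kg
  V (volume): m³  → in the denominator, contributes 1/m³

Multiplying the contributions: [kg] · [1/m³]
Adding exponents of each base unit: kg: 1, m: -3
SI base units of density: kg/m³

Answer: kg/m³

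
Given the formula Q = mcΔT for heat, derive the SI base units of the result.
Units of each symbol in Q = mcΔT:
  m (mass): kg
  c (specific heat capacity, in J/(kg·K)): m²/(s²·K)
  ΔT (temperature change): K

Multiplying the contributions: [kg] · [m²/(s²·K)] · [K]
Adding exponents of each base unit: kg: 1, m: 2, s: -2
SI base units of heat: kg·m²/s²

Answer: kg·m²/s²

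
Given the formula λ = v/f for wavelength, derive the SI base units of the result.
Units of each symbol in λ = v/f:
  v (wave speed): m/s
  f (frequency): 1/s  → in the denominator, contributes s

Multiplying the contributions: [m/s] · [s]
Adding exponents of each base unit: m: 1
SI base units of wavelength: m

Answer: m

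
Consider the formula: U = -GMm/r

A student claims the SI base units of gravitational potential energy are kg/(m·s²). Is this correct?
Units of each symbol in U = -GMm/r:
  G (gravitational constant): m³/(kg·s²)
  M (mass): kg
  m (mass): kg
  r (distance): m  → in the denominator, contributes 1/m
  The minus sign does not affect the units.

Multiplying the contributions: [m³/(kg·s²)] · [kg] · [kg] · [1/m]
Adding exponents of each base unit: kg: 1, m: 2, s: -2
SI base units of gravitational potential energy: kg·m²/s²

The claimed units kg/(m·s²) (exponents kg: 1, m: -1, s: -2) do not match the derived units kg·m²/s² (exponents kg: 1, m: 2, s: -2), so the claim is incorrect.

Answer: No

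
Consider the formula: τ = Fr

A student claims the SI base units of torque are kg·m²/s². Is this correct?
Units of each symbol in τ = Fr:
  F (force): kg·m/s²
  r (lever arm): m

Multiplying the contributions: [kg·m/s²] · [m]
Adding exponents of each base unit: kg: 1, m: 2, s: -2
SI base units of torque: kg·m²/s²

The claimed units kg·m²/s² match the derived units, so the claim is correct.

Answer: Yes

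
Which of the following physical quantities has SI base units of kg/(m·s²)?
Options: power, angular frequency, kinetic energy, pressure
Checking the SI base units of each option:
  power (P = W/t): kg·m²/s³  ✗
  angular frequency (ω = 2πf): 1/s  ✗
  kinetic energy (E = ½mv²): kg·m²/s²  ✗
  pressure (P = F/A): kg/(m·s²)  ✓ matches

Only pressure has units kg/(m·s²).

Answer: pressure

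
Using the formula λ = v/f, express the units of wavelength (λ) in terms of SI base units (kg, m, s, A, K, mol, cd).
Units of each symbol in λ = v/f:
  v (wave speed): m/s
  f (frequency): 1/s  → in the denominator, contributes s

Multiplying the contributions: [m/s] · [s]
Adding exponents of each base unit: m: 1
SI base units of wavelength: m

Answer: m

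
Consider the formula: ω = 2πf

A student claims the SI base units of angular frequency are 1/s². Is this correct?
Units of each symbol in ω = 2πf:
  f (frequency): 1/s
  The factor 2π is dimensionless.

Multiplying the contributions: [1/s]
Adding exponents of each base unit: s: -1
SI base units of angular frequency: 1/s

The claimed units 1/s² (exponents s: -2) do not match the derived units 1/s (exponents s: -1), so the claim is incorrect.

Answer: No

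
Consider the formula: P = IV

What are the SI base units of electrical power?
Units of each symbol in P = IV:
  I (current): A
  V (voltage, in volts): kg·m²/(s³·A)

Multiplying the contributions: [A] · [kg·m²/(s³·A)]
Adding exponents of each base unit: kg: 1, m: 2, s: -3
SI base units of electrical power: kg·m²/s³

Answer: kg·m²/s³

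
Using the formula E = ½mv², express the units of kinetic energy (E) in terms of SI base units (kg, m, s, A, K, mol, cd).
Units of each symbol in E = ½mv²:
  m (mass): kg
  v (speed): m/s  → to the power 2, contributes m²/s²
  The factor ½ is dimensionless.

Multiplying the contributions: [kg] · [m²/s²]
Adding exponents of each base unit: kg: 1, m: 2, s: -2
SI base units of kinetic energy: kg·m²/s²

Answer: kg·m²/s²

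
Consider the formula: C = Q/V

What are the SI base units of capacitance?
Units of each symbol in C = Q/V:
  Q (charge, in coulombs): s·A
  V (voltage, in volts): kg·m²/(s³·A)  → in the denominator, contributes s³·A/(kg·m²)

Multiplying the contributions: [s·A] · [s³·A/(kg·m²)]
Adding exponents of each base unit: kg: -1, m: -2, s: 4, A: 2
SI base units of capacitance: s⁴·A²/(kg·m²)

Answer: s⁴·A²/(kg·m²)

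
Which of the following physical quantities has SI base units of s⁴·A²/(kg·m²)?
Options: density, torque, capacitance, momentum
Checking the SI base units of each option:
  density (ρ = m/V): kg/m³  ✗
  torque (τ = Fr): kg·m²/s²  ✗
  capacitance (C = Q/V): s⁴·A²/(kg·m²)  ✓ matches
  momentum (p = mv): kg·m/s  ✗

Only capacitance has units s⁴·A²/(kg·m²).

Answer: capacitance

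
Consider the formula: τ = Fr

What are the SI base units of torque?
Units of each symbol in τ = Fr:
  F (force): kg·m/s²
  r (lever arm): m

Multiplying the contributions: [kg·m/s²] · [m]
Adding exponents of each base unit: kg: 1, m: 2, s: -2
SI base units of torque: kg·m²/s²

Answer: kg·m²/s²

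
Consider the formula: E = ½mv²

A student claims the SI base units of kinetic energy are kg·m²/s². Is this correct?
Units of each symbol in E = ½mv²:
  m (mass): kg
  v (speed): m/s  → to the power 2, contributes m²/s²
  The factor ½ is dimensionless.

Multiplying the contributions: [kg] · [m²/s²]
Adding exponents of each base unit: kg: 1, m: 2, s: -2
SI base units of kinetic energy: kg·m²/s²

The claimed units kg·m²/s² match the derived units, so the claim is correct.

Answer: Yes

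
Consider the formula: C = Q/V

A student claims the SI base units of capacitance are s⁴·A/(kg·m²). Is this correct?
Units of each symbol in C = Q/V:
  Q (charge, in coulombs): s·A
  V (voltage, in volts): kg·m²/(s³·A)  → in the denominator, contributes s³·A/(kg·m²)

Multiplying the contributions: [s·A] · [s³·A/(kg·m²)]
Adding exponents of each base unit: kg: -1, m: -2, s: 4, A: 2
SI base units of capacitance: s⁴·A²/(kg·m²)

The claimed units s⁴·A/(kg·m²) (exponents kg: -1, m: -2, s: 4, A: 1) do not match the derived units s⁴·A²/(kg·m²) (exponents kg: -1, m: -2, s: 4, A: 2), so the claim is incorrect.

Answer: No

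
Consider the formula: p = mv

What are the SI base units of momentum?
Units of each symbol in p = mv:
  m (mass): kg
  v (velocity): m/s

Multiplying the contributions: [kg] · [m/s]
Adding exponents of each base unit: kg: 1, m: 1, s: -1
SI base units of momentum: kg·m/s

Answer: kg·m/s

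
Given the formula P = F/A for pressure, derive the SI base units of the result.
Units of each symbol in P = F/A:
  F (force): kg·m/s²
  A (area): m²  → in the denominator, contributes 1/m²

Multiplying the contributions: [kg·m/s²] · [1/m²]
Adding exponents of each base unit: kg: 1, m: -1, s: -2
SI base units of pressure: kg/(m·s²)

Answer: kg/(m·s²)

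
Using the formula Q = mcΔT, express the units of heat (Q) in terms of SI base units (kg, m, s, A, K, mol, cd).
Units of each symbol in Q = mcΔT:
  m (mass): kg
  c (specific heat capacity, in J/(kg·K)): m²/(s²·K)
  ΔT (temperature change): K

Multiplying the contributions: [kg] · [m²/(s²·K)] · [K]
Adding exponents of each base unit: kg: 1, m: 2, s: -2
SI base units of heat: kg·m²/s²

Answer: kg·m²/s²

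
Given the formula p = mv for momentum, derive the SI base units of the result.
Units of each symbol in p = mv:
  m (mass): kg
  v (velocity): m/s

Multiplying the contributions: [kg] · [m/s]
Adding exponents of each base unit: kg: 1, m: 1, s: -1
SI base units of momentum: kg·m/s

Answer: kg·m/s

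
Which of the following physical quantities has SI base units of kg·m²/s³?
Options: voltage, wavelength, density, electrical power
Checking the SI base units of each option:
  voltage (V = IR): kg·m²/(s³·A)  ✗
  wavelength (λ = v/f): m  ✗
  density (ρ = m/V): kg/m³  ✗
  electrical power (P = IV): kg·m²/s³  ✓ matches

Only electrical power has units kg·m²/s³.

Answer: electrical power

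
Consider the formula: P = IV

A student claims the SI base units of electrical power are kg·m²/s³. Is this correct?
Units of each symbol in P = IV:
  I (current): A
  V (voltage, in volts): kg·m²/(s³·A)

Multiplying the contributions: [A] · [kg·m²/(s³·A)]
Adding exponents of each base unit: kg: 1, m: 2, s: -3
SI base units of electrical power: kg·m²/s³

The claimed units kg·m²/s³ match the derived units, so the claim is correct.

Answer: Yes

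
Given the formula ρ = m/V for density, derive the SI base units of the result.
Units of each symbol in ρ = m/V:
  m (mass): kg
  V (volume): m³  → in the denominator, contributes 1/m³

Multiplying the contributions: [kg] · [1/m³]
Adding exponents of each base unit: kg: 1, m: -3
SI base units of density: kg/m³

Answer: kg/m³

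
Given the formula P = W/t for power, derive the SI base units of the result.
Units of each symbol in P = W/t:
  W (work): kg·m²/s²
  t (time): s  → in the denominator, contributes 1/s

Multiplying the contributions: [kg·m²/s²] · [1/s]
Adding exponents of each base unit: kg: 1, m: 2, s: -3
SI base units of power: kg·m²/s³

Answer: kg·m²/s³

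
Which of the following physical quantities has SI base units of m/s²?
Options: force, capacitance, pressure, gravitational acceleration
Checking the SI base units of each option:
  force (F = ma): kg·m/s²  ✗
  capacitance (C = Q/V): s⁴·A²/(kg·m²)  ✗
  pressure (P = F/A): kg/(m·s²)  ✗
  gravitational acceleration (g = GM/r²): m/s²  ✓ matches

Only gravitational acceleration has units m/s².

Answer: gravitational acceleration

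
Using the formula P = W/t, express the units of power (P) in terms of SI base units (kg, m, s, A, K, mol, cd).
Units of each symbol in P = W/t:
  W (work): kg·m²/s²
  t (time): s  → in the denominator, contributes 1/s

Multiplying the contributions: [kg·m²/s²] · [1/s]
Adding exponents of each base unit: kg: 1, m: 2, s: -3
SI base units of power: kg·m²/s³

Answer: kg·m²/s³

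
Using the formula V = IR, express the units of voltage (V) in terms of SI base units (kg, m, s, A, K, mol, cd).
Units of each symbol in V = IR:
  I (current): A
  R (resistance, in ohms): kg·m²/(s³·A²)

Multiplying the contributions: [A] · [kg·m²/(s³·A²)]
Adding exponents of each base unit: kg: 1, m: 2, s: -3, A: -1
SI base units of voltage: kg·m²/(s³·A)

Answer: kg·m²/(s³·A)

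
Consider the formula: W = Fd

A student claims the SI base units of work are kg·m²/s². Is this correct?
Units of each symbol in W = Fd:
  F (force): kg·m/s²
  d (displacement): m

Multiplying the contributions: [kg·m/s²] · [m]
Adding exponents of each base unit: kg: 1, m: 2, s: -2
SI base units of work: kg·m²/s²

The claimed units kg·m²/s² match the derived units, so the claim is correct.

Answer: Yes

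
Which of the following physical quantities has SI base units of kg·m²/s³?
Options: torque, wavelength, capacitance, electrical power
Checking the SI base units of each option:
  torque (τ = Fr): kg·m²/s²  ✗
  wavelength (λ = v/f): m  ✗
  capacitance (C = Q/V): s⁴·A²/(kg·m²)  ✗
  electrical power (P = IV): kg·m²/s³  ✓ matches

Only electrical power has units kg·m²/s³.

Answer: electrical power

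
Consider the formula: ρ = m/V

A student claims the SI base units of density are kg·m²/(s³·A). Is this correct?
Units of each symbol in ρ = m/V:
  m (mass): kg
  V (volume): m³  → in the denominator, contributes 1/m³

Multiplying the contributions: [kg] · [1/m³]
Adding exponents of each base unit: kg: 1, m: -3
SI base units of density: kg/m³

The claimed units kg·m²/(s³·A) (exponents kg: 1, m: 2, s: -3, A: -1) do not match the derived units kg/m³ (exponents kg: 1, m: -3), so the claim is incorrect.

Answer: No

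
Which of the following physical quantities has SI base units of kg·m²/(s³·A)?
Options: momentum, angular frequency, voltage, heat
Checking the SI base units of each option:
  momentum (p = mv): kg·m/s  ✗
  angular frequency (ω = 2πf): 1/s  ✗
  voltage (V = IR): kg·m²/(s³·A)  ✓ matches
  heat (Q = mcΔT): kg·m²/s²  ✗

Only voltage has units kg·m²/(s³·A).

Answer: voltage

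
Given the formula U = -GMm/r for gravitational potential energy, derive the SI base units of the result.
Units of each symbol in U = -GMm/r:
  G (gravitational constant): m³/(kg·s²)
  M (mass): kg
  m (mass): kg
  r (distance): m  → in the denominator, contributes 1/m
  The minus sign does not affect the units.

Multiplying the contributions: [m³/(kg·s²)] · [kg] · [kg] · [1/m]
Adding exponents of each base unit: kg: 1, m: 2, s: -2
SI base units of gravitational potential energy: kg·m²/s²

Answer: kg·m²/s²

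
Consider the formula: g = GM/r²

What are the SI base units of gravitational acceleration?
Units of each symbol in g = GM/r²:
  G (gravitational constant): m³/(kg·s²)
  M (mass): kg
  r (distance): m  → to the power 2 in the denominator, contributes 1/m²

Multiplying the contributions: [m³/(kg·s²)] · [kg] · [1/m²]
Adding exponents of each base unit: m: 1, s: -2
SI base units of gravitational acceleration: m/s²

Answer: m/s²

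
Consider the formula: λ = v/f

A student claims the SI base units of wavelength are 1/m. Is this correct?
Units of each symbol in λ = v/f:
  v (wave speed): m/s
  f (frequency): 1/s  → in the denominator, contributes s

Multiplying the contributions: [m/s] · [s]
Adding exponents of each base unit: m: 1
SI base units of wavelength: m

The claimed units 1/m (exponents m: -1) do not match the derived units m (exponents m: 1), so the claim is incorrect.

Answer: No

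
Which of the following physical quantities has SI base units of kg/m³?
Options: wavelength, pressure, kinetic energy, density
Checking the SI base units of each option:
  wavelength (λ = v/f): m  ✗
  pressure (P = F/A): kg/(m·s²)  ✗
  kinetic energy (E = ½mv²): kg·m²/s²  ✗
  density (ρ = m/V): kg/m³  ✓ matches

Only density has units kg/m³.

Answer: density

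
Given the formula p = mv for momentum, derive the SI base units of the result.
Units of each symbol in p = mv:
  m (mass): kg
  v (velocity): m/s

Multiplying the contributions: [kg] · [m/s]
Adding exponents of each base unit: kg: 1, m: 1, s: -1
SI base units of momentum: kg·m/s

Answer: kg·m/s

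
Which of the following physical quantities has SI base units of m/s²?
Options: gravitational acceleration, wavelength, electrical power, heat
Checking the SI base units of each option:
  gravitational acceleration (g = GM/r²): m/s²  ✓ matches
  wavelength (λ = v/f): m  ✗
  electrical power (P = IV): kg·m²/s³  ✗
  heat (Q = mcΔT): kg·m²/s²  ✗

Only gravitational acceleration has units m/s².

Answer: gravitational acceleration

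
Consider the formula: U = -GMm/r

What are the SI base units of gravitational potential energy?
Units of each symbol in U = -GMm/r:
  G (gravitational constant): m³/(kg·s²)
  M (mass): kg
  m (mass): kg
  r (distance): m  → in the denominator, contributes 1/m
  The minus sign does not affect the units.

Multiplying the contributions: [m³/(kg·s²)] · [kg] · [kg] · [1/m]
Adding exponents of each base unit: kg: 1, m: 2, s: -2
SI base units of gravitational potential energy: kg·m²/s²

Answer: kg·m²/s²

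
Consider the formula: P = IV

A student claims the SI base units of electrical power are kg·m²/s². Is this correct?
Units of each symbol in P = IV:
  I (current): A
  V (voltage, in volts): kg·m²/(s³·A)

Multiplying the contributions: [A] · [kg·m²/(s³·A)]
Adding exponents of each base unit: kg: 1, m: 2, s: -3
SI base units of electrical power: kg·m²/s³

The claimed units kg·m²/s² (exponents kg: 1, m: 2, s: -2) do not match the derived units kg·m²/s³ (exponents kg: 1, m: 2, s: -3), so the claim is incorrect.

Answer: No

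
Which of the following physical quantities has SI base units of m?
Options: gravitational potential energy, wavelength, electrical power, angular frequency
Checking the SI base units of each option:
  gravitational potential energy (U = -GMm/r): kg·m²/s²  ✗
  wavelength (λ = v/f): m  ✓ matches
  electrical power (P = IV): kg·m²/s³  ✗
  angular frequency (ω = 2πf): 1/s  ✗

Only wavelength has units m.

Answer: wavelength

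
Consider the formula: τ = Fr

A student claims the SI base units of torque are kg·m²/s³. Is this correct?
Units of each symbol in τ = Fr:
  F (force): kg·m/s²
  r (lever arm): m

Multiplying the contributions: [kg·m/s²] · [m]
Adding exponents of each base unit: kg: 1, m: 2, s: -2
SI base units of torque: kg·m²/s²

The claimed units kg·m²/s³ (exponents kg: 1, m: 2, s: -3) do not match the derived units kg·m²/s² (exponents kg: 1, m: 2, s: -2), so the claim is incorrect.

Answer: No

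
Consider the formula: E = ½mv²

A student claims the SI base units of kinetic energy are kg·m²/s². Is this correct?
Units of each symbol in E = ½mv²:
  m (mass): kg
  v (speed): m/s  → to the power 2, contributes m²/s²
  The factor ½ is dimensionless.

Multiplying the contributions: [kg] · [m²/s²]
Adding exponents of each base unit: kg: 1, m: 2, s: -2
SI base units of kinetic energy: kg·m²/s²

The claimed units kg·m²/s² match the derived units, so the claim is correct.

Answer: Yes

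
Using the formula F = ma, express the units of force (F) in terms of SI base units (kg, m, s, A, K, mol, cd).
Units of each symbol in F = ma:
  m (mass): kg
  a (acceleration): m/s²

Multiplying the contributions: [kg] · [m/s²]
Adding exponents of each base unit: kg: 1, m: 1, s: -2
SI base units of force: kg·m/s²

Answer: kg·m/s²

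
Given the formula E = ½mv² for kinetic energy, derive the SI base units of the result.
Units of each symbol in E = ½mv²:
  m (mass): kg
  v (speed): m/s  → to the power 2, contributes m²/s²
  The factor ½ is dimensionless.

Multiplying the contributions: [kg] · [m²/s²]
Adding exponents of each base unit: kg: 1, m: 2, s: -2
SI base units of kinetic energy: kg·m²/s²

Answer: kg·m²/s²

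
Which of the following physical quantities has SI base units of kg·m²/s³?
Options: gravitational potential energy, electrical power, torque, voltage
Checking the SI base units of each option:
  gravitational potential energy (U = -GMm/r): kg·m²/s²  ✗
  electrical power (P = IV): kg·m²/s³  ✓ matches
  torque (τ = Fr): kg·m²/s²  ✗
  voltage (V = IR): kg·m²/(s³·A)  ✗

Only electrical power has units kg·m²/s³.

Answer: electrical power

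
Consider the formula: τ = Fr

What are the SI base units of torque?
Units of each symbol in τ = Fr:
  F (force): kg·m/s²
  r (lever arm): m

Multiplying the contributions: [kg·m/s²] · [m]
Adding exponents of each base unit: kg: 1, m: 2, s: -2
SI base units of torque: kg·m²/s²

Answer: kg·m²/s²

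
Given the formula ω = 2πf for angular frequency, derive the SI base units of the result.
Units of each symbol in ω = 2πf:
  f (frequency): 1/s
  The factor 2π is dimensionless.

Multiplying the contributions: [1/s]
Adding exponents of each base unit: s: -1
SI base units of angular frequency: 1/s

Answer: 1/s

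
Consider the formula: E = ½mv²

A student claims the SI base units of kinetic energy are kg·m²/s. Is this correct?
Units of each symbol in E = ½mv²:
  m (mass): kg
  v (speed): m/s  → to the power 2, contributes m²/s²
  The factor ½ is dimensionless.

Multiplying the contributions: [kg] · [m²/s²]
Adding exponents of each base unit: kg: 1, m: 2, s: -2
SI base units of kinetic energy: kg·m²/s²

The claimed units kg·m²/s (exponents kg: 1, m: 2, s: -1) do not match the derived units kg·m²/s² (exponents kg: 1, m: 2, s: -2), so the claim is incorrect.

Answer: No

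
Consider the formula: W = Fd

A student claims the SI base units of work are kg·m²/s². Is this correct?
Units of each symbol in W = Fd:
  F (force): kg·m/s²
  d (displacement): m

Multiplying the contributions: [kg·m/s²] · [m]
Adding exponents of each base unit: kg: 1, m: 2, s: -2
SI base units of work: kg·m²/s²

The claimed units kg·m²/s² match the derived units, so the claim is correct.

Answer: Yes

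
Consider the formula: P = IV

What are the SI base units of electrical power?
Units of each symbol in P = IV:
  I (current): A
  V (voltage, in volts): kg·m²/(s³·A)

Multiplying the contributions: [A] · [kg·m²/(s³·A)]
Adding exponents of each base unit: kg: 1, m: 2, s: -3
SI base units of electrical power: kg·m²/s³

Answer: kg·m²/s³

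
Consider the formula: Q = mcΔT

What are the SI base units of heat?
Units of each symbol in Q = mcΔT:
  m (mass): kg
  c (specific heat capacity, in J/(kg·K)): m²/(s²·K)
  ΔT (temperature change): K

Multiplying the contributions: [kg] · [m²/(s²·K)] · [K]
Adding exponents of each base unit: kg: 1, m: 2, s: -2
SI base units of heat: kg·m²/s²

Answer: kg·m²/s²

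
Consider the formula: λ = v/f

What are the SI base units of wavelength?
Units of each symbol in λ = v/f:
  v (wave speed): m/s
  f (frequency): 1/s  → in the denominator, contributes s

Multiplying the contributions: [m/s] · [s]
Adding exponents of each base unit: m: 1
SI base units of wavelength: m

Answer: m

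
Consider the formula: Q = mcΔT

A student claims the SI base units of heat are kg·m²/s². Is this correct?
Units of each symbol in Q = mcΔT:
  m (mass): kg
  c (specific heat capacity, in J/(kg·K)): m²/(s²·K)
  ΔT (temperature change): K

Multiplying the contributions: [kg] · [m²/(s²·K)] · [K]
Adding exponents of each base unit: kg: 1, m: 2, s: -2
SI base units of heat: kg·m²/s²

The claimed units kg·m²/s² match the derived units, so the claim is correct.

Answer: Yes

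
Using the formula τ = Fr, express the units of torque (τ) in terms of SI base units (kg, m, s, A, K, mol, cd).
Units of each symbol in τ = Fr:
  F (force): kg·m/s²
  r (lever arm): m

Multiplying the contributions: [kg·m/s²] · [m]
Adding exponents of each base unit: kg: 1, m: 2, s: -2
SI base units of torque: kg·m²/s²

Answer: kg·m²/s²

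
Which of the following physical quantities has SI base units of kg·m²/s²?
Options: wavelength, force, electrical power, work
Checking the SI base units of each option:
  wavelength (λ = v/f): m  ✗
  force (F = ma): kg·m/s²  ✗
  electrical power (P = IV): kg·m²/s³  ✗
  work (W = Fd): kg·m²/s²  ✓ matches

Only work has units kg·m²/s².

Answer: work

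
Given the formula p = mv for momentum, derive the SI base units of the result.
Units of each symbol in p = mv:
  m (mass): kg
  v (velocity): m/s

Multiplying the contributions: [kg] · [m/s]
Adding exponents of each base unit: kg: 1, m: 1, s: -1
SI base units of momentum: kg·m/s

Answer: kg·m/s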